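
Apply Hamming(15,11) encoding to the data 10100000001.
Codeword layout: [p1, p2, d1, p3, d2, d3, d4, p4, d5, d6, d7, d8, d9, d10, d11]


Parity bits: p1=0, p2=1, p3=0, p4=1

011001010000001


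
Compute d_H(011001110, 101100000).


XOR: 110101110
Count of 1s: 6

6


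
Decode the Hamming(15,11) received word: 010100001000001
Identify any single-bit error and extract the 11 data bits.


Syndrome = 0: no error detected

Data: 00001000001 (no errors)


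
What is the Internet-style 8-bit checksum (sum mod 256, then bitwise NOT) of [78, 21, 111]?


Sum = 210 mod 256 = 210
Complement = 45

45


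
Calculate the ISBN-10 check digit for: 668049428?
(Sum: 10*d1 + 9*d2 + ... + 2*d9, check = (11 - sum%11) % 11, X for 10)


Weighted sum: 285
285 mod 11 = 10

Check digit: 1


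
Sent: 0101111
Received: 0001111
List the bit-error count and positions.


XOR: 0100000

1 error(s) at position(s): 1


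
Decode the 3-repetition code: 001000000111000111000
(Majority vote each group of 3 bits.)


Groups: 001, 000, 000, 111, 000, 111, 000
Majority votes: 0001010

0001010


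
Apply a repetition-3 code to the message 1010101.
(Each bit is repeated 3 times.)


Each bit -> 3 copies

111000111000111000111


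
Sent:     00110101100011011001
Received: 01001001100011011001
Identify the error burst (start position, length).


XOR: 01111100000000000000

Burst at position 1, length 5


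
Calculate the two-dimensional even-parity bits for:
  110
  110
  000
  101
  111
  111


Row parities: 000011
Column parities: 101

Row P: 000011, Col P: 101, Corner: 0


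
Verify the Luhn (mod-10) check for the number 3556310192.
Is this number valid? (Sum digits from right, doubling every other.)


Luhn sum = 37
37 mod 10 = 7

Invalid (Luhn sum mod 10 = 7)


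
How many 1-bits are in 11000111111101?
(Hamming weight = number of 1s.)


Counting 1s in 11000111111101

10


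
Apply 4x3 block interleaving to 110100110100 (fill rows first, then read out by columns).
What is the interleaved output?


Matrix:
  110
  100
  110
  100
Read columns: 111110100000

111110100000


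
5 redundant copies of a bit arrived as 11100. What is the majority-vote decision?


Ones: 3 out of 5
Threshold: 3

1 (3/5 voted 1)


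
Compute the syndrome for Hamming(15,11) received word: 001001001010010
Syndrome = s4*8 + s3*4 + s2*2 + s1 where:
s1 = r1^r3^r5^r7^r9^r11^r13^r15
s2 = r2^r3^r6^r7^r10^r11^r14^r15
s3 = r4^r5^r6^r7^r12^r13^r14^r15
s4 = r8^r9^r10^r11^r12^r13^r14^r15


s1=1, s2=0, s3=0, s4=1

Syndrome = 9 (error at position 9)


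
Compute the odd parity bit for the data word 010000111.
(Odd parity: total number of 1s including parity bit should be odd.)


Number of 1s in data: 4
Parity bit: 1

1


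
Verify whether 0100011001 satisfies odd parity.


Number of 1s: 4

No, parity error (4 ones)


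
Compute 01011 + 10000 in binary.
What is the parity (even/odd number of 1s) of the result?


01011 = 11
10000 = 16
Sum = 27 = 11011
1s count = 4

even parity (4 ones in 11011)


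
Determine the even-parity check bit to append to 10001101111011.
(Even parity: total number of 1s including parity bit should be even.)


Number of 1s in data: 9
Parity bit: 1

1


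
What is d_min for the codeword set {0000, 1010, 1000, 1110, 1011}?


Comparing all pairs, minimum distance: 1
Can detect 0 errors, correct 0 errors

1


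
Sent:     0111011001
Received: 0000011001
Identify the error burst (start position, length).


XOR: 0111000000

Burst at position 1, length 3


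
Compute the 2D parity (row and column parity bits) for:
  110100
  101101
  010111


Row parities: 100
Column parities: 001110

Row P: 100, Col P: 001110, Corner: 1


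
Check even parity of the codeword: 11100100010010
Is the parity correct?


Number of 1s: 6

Yes, parity is correct (6 ones)


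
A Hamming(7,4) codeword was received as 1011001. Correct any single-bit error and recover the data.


Syndrome = 1: error at position 1

Data: 1001 (corrected bit 1)


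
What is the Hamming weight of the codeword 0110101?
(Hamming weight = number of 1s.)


Counting 1s in 0110101

4


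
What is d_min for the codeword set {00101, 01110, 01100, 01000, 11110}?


Comparing all pairs, minimum distance: 1
Can detect 0 errors, correct 0 errors

1


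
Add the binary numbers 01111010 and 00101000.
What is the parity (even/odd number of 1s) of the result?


01111010 = 122
00101000 = 40
Sum = 162 = 10100010
1s count = 3

odd parity (3 ones in 10100010)


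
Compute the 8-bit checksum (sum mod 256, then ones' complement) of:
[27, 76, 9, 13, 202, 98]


Sum = 425 mod 256 = 169
Complement = 86

86


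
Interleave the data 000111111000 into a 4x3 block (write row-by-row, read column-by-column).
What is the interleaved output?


Matrix:
  000
  111
  111
  000
Read columns: 011001100110

011001100110


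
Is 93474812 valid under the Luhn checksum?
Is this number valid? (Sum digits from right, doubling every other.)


Luhn sum = 47
47 mod 10 = 7

Invalid (Luhn sum mod 10 = 7)


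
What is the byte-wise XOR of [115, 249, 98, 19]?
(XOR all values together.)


XOR chain: 115 ^ 249 ^ 98 ^ 19 = 251

251


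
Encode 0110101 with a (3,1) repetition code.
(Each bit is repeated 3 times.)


Each bit -> 3 copies

000111111000111000111


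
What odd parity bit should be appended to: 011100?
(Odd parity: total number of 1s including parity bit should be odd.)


Number of 1s in data: 3
Parity bit: 0

0


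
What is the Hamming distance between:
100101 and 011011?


XOR: 111110
Count of 1s: 5

5


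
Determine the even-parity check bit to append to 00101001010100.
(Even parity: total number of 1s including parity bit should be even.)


Number of 1s in data: 5
Parity bit: 1

1


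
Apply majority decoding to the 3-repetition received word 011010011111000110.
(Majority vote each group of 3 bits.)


Groups: 011, 010, 011, 111, 000, 110
Majority votes: 101101

101101


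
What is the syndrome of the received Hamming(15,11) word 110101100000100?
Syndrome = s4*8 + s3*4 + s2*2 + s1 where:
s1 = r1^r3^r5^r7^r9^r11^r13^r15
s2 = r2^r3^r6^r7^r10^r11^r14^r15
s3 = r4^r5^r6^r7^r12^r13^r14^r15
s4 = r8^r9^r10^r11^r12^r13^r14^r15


s1=1, s2=1, s3=0, s4=1

Syndrome = 11 (error at position 11)


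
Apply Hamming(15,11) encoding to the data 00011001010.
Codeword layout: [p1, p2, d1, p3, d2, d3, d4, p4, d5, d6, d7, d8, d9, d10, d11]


Parity bits: p1=0, p2=0, p3=1, p4=1

000100111001010


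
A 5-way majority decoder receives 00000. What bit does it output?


Ones: 0 out of 5
Threshold: 3

0 (0/5 voted 1)


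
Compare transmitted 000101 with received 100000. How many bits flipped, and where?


XOR: 100101

3 error(s) at position(s): 0, 3, 5


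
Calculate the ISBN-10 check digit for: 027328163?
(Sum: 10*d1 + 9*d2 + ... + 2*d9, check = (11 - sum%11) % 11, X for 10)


Weighted sum: 175
175 mod 11 = 10

Check digit: 1


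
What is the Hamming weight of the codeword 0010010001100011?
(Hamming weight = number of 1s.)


Counting 1s in 0010010001100011

6


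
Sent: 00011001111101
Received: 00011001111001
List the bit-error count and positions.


XOR: 00000000000100

1 error(s) at position(s): 11


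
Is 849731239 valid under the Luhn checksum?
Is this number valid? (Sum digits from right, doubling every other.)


Luhn sum = 52
52 mod 10 = 2

Invalid (Luhn sum mod 10 = 2)


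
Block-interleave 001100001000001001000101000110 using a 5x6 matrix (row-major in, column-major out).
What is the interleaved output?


Matrix:
  001100
  001000
  001001
  000101
  000110
Read columns: 000000000011100100110000100110

000000000011100100110000100110


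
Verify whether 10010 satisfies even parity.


Number of 1s: 2

Yes, parity is correct (2 ones)


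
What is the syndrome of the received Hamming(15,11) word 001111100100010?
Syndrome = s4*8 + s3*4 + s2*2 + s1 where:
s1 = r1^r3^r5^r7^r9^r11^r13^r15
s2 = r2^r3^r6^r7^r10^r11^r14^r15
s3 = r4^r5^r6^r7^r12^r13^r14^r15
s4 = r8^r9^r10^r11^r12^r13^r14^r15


s1=1, s2=1, s3=1, s4=0

Syndrome = 7 (error at position 7)


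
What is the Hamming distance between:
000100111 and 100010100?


XOR: 100110011
Count of 1s: 5

5


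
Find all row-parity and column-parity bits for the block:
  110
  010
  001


Row parities: 011
Column parities: 101

Row P: 011, Col P: 101, Corner: 0


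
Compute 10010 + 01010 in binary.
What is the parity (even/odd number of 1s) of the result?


10010 = 18
01010 = 10
Sum = 28 = 11100
1s count = 3

odd parity (3 ones in 11100)


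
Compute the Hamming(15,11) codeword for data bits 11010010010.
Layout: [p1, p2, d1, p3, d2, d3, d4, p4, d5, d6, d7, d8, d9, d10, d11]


Parity bits: p1=0, p2=0, p3=1, p4=0

001110100010010


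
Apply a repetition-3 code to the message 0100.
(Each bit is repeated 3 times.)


Each bit -> 3 copies

000111000000


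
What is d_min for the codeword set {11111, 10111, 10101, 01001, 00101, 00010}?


Comparing all pairs, minimum distance: 1
Can detect 0 errors, correct 0 errors

1


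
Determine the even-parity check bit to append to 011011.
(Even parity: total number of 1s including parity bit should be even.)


Number of 1s in data: 4
Parity bit: 0

0


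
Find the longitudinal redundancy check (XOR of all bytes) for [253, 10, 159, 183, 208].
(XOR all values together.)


XOR chain: 253 ^ 10 ^ 159 ^ 183 ^ 208 = 15

15


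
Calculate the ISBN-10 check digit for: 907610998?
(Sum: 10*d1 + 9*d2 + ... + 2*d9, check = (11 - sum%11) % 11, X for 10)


Weighted sum: 273
273 mod 11 = 9

Check digit: 2


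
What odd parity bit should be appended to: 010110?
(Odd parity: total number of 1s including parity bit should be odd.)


Number of 1s in data: 3
Parity bit: 0

0


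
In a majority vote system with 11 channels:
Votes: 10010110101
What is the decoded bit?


Ones: 6 out of 11
Threshold: 6

1 (6/11 voted 1)


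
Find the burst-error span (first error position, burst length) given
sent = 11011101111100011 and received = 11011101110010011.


XOR: 00000000001110000

Burst at position 10, length 3


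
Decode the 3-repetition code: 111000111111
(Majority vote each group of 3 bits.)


Groups: 111, 000, 111, 111
Majority votes: 1011

1011


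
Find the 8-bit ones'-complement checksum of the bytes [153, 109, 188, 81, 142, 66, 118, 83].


Sum = 940 mod 256 = 172
Complement = 83

83


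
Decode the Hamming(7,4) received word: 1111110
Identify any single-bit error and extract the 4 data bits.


Syndrome = 7: error at position 7

Data: 1111 (corrected bit 7)


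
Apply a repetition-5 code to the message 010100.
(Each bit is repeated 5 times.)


Each bit -> 5 copies

000001111100000111110000000000


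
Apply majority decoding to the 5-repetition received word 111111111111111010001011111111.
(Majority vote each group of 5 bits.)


Groups: 11111, 11111, 11111, 01000, 10111, 11111
Majority votes: 111011

111011


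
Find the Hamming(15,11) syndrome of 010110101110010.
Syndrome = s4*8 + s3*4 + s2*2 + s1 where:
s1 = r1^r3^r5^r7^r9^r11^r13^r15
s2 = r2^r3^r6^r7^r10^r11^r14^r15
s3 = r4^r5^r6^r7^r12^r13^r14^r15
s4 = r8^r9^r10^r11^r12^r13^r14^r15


s1=0, s2=1, s3=0, s4=0

Syndrome = 2 (error at position 2)


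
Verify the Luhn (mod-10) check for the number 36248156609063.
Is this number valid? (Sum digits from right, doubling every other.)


Luhn sum = 53
53 mod 10 = 3

Invalid (Luhn sum mod 10 = 3)


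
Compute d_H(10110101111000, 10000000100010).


XOR: 00110101011010
Count of 1s: 7

7


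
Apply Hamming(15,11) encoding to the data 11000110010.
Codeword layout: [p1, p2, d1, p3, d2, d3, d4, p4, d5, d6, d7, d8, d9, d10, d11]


Parity bits: p1=1, p2=0, p3=0, p4=1

101010010110010


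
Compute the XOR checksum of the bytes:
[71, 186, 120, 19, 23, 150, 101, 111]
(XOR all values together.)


XOR chain: 71 ^ 186 ^ 120 ^ 19 ^ 23 ^ 150 ^ 101 ^ 111 = 29

29


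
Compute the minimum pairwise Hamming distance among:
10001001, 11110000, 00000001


Comparing all pairs, minimum distance: 2
Can detect 1 errors, correct 0 errors

2


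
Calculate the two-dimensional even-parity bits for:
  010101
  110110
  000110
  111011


Row parities: 1001
Column parities: 011110

Row P: 1001, Col P: 011110, Corner: 0


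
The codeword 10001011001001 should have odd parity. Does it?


Number of 1s: 6

No, parity error (6 ones)


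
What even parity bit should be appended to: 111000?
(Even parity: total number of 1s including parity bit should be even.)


Number of 1s in data: 3
Parity bit: 1

1


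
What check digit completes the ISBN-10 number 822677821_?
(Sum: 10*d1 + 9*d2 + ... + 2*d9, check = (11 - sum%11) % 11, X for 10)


Weighted sum: 273
273 mod 11 = 9

Check digit: 2


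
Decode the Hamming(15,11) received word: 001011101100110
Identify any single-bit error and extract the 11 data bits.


Syndrome = 7: error at position 7

Data: 11101100110 (corrected bit 7)


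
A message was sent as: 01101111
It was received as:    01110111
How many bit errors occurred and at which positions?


XOR: 00011000

2 error(s) at position(s): 3, 4


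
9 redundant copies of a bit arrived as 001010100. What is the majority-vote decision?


Ones: 3 out of 9
Threshold: 5

0 (3/9 voted 1)


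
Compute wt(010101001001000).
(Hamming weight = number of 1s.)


Counting 1s in 010101001001000

5


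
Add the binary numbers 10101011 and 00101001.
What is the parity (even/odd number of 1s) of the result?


10101011 = 171
00101001 = 41
Sum = 212 = 11010100
1s count = 4

even parity (4 ones in 11010100)


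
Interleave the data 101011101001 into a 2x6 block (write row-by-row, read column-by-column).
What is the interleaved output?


Matrix:
  101011
  101001
Read columns: 110011001011

110011001011


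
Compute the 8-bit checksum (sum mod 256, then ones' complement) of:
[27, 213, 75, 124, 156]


Sum = 595 mod 256 = 83
Complement = 172

172


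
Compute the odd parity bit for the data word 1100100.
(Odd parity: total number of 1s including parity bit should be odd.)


Number of 1s in data: 3
Parity bit: 0

0


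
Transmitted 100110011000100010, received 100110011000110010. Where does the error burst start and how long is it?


XOR: 000000000000010000

Burst at position 13, length 1


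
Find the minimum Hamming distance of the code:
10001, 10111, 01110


Comparing all pairs, minimum distance: 2
Can detect 1 errors, correct 0 errors

2


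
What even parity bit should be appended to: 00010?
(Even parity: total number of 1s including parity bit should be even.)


Number of 1s in data: 1
Parity bit: 1

1


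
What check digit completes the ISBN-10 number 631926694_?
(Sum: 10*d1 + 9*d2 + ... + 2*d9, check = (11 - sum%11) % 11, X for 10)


Weighted sum: 259
259 mod 11 = 6

Check digit: 5


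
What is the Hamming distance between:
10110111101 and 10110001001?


XOR: 00000110100
Count of 1s: 3

3


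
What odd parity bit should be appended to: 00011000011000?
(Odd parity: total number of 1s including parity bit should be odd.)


Number of 1s in data: 4
Parity bit: 1

1


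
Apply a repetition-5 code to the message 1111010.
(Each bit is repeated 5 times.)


Each bit -> 5 copies

11111111111111111111000001111100000


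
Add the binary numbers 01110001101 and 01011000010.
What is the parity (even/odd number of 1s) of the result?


01110001101 = 909
01011000010 = 706
Sum = 1615 = 11001001111
1s count = 7

odd parity (7 ones in 11001001111)


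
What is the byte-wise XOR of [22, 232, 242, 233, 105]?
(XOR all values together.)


XOR chain: 22 ^ 232 ^ 242 ^ 233 ^ 105 = 140

140


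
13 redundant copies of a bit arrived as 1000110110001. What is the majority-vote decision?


Ones: 6 out of 13
Threshold: 7

0 (6/13 voted 1)


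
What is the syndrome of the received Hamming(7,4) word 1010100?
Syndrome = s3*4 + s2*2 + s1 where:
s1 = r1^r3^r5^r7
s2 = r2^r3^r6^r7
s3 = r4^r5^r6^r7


s1=1, s2=1, s3=1

Syndrome = 7 (error at position 7)


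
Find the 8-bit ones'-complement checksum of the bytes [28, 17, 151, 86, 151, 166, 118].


Sum = 717 mod 256 = 205
Complement = 50

50


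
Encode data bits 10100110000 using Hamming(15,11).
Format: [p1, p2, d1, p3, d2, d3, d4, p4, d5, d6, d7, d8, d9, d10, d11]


Parity bits: p1=0, p2=0, p3=1, p4=0

001101000110000


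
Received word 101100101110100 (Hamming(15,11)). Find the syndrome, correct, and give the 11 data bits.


Syndrome = 4: error at position 4

Data: 10011110100 (corrected bit 4)


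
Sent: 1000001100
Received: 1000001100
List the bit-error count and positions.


XOR: 0000000000

0 errors (received matches sent)


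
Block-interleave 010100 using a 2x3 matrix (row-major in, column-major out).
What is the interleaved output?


Matrix:
  010
  100
Read columns: 011000

011000


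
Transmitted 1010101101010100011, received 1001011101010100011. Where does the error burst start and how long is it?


XOR: 0011110000000000000

Burst at position 2, length 4


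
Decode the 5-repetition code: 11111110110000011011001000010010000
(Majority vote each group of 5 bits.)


Groups: 11111, 11011, 00000, 11011, 00100, 00100, 10000
Majority votes: 1101000

1101000


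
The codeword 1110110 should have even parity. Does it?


Number of 1s: 5

No, parity error (5 ones)


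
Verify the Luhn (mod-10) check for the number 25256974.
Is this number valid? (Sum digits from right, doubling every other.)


Luhn sum = 39
39 mod 10 = 9

Invalid (Luhn sum mod 10 = 9)


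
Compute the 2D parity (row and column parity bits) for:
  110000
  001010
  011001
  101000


Row parities: 0010
Column parities: 001011

Row P: 0010, Col P: 001011, Corner: 1


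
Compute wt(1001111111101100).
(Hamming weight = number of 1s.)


Counting 1s in 1001111111101100

11


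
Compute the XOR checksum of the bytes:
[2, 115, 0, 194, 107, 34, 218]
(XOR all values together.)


XOR chain: 2 ^ 115 ^ 0 ^ 194 ^ 107 ^ 34 ^ 218 = 32

32


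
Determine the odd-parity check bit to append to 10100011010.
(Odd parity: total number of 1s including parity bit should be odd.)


Number of 1s in data: 5
Parity bit: 0

0


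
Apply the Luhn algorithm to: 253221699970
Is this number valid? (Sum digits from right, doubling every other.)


Luhn sum = 57
57 mod 10 = 7

Invalid (Luhn sum mod 10 = 7)


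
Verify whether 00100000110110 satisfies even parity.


Number of 1s: 5

No, parity error (5 ones)


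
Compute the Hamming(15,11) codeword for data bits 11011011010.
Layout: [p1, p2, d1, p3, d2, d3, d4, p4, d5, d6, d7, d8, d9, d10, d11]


Parity bits: p1=1, p2=0, p3=0, p4=0

101010101011010


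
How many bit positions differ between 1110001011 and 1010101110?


XOR: 0100100101
Count of 1s: 4

4


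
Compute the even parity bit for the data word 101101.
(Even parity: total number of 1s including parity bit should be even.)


Number of 1s in data: 4
Parity bit: 0

0


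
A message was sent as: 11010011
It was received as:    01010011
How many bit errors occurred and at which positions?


XOR: 10000000

1 error(s) at position(s): 0


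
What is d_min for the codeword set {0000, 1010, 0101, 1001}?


Comparing all pairs, minimum distance: 2
Can detect 1 errors, correct 0 errors

2


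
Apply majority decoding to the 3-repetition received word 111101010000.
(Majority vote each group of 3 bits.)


Groups: 111, 101, 010, 000
Majority votes: 1100

1100


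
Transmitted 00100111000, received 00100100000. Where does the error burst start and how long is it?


XOR: 00000011000

Burst at position 6, length 2


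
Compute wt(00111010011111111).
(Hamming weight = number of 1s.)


Counting 1s in 00111010011111111

12


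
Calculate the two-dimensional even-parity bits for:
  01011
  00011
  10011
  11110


Row parities: 1010
Column parities: 00101

Row P: 1010, Col P: 00101, Corner: 0


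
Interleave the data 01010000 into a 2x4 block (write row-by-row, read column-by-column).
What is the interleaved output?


Matrix:
  0101
  0000
Read columns: 00100010

00100010


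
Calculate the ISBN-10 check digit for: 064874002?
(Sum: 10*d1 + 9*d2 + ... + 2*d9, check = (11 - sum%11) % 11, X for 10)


Weighted sum: 208
208 mod 11 = 10

Check digit: 1


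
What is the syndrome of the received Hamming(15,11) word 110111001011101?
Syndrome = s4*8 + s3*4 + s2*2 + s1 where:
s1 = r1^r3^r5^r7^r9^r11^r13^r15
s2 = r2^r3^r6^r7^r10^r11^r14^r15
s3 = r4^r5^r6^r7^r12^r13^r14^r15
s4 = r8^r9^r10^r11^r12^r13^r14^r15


s1=0, s2=0, s3=0, s4=1

Syndrome = 8 (error at position 8)


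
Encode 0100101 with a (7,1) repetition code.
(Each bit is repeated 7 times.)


Each bit -> 7 copies

0000000111111100000000000000111111100000001111111


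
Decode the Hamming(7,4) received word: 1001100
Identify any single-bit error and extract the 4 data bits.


Syndrome = 0: no error detected

Data: 0100 (no errors)


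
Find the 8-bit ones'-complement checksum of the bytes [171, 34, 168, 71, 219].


Sum = 663 mod 256 = 151
Complement = 104

104


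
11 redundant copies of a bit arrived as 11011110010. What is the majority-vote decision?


Ones: 7 out of 11
Threshold: 6

1 (7/11 voted 1)


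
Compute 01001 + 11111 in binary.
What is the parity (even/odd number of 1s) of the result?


01001 = 9
11111 = 31
Sum = 40 = 101000
1s count = 2

even parity (2 ones in 101000)


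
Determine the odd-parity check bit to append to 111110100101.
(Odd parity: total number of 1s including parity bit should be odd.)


Number of 1s in data: 8
Parity bit: 1

1


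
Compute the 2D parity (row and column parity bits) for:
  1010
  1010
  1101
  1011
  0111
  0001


Row parities: 001111
Column parities: 0000

Row P: 001111, Col P: 0000, Corner: 0


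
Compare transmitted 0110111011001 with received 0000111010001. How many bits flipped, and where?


XOR: 0110000001000

3 error(s) at position(s): 1, 2, 9


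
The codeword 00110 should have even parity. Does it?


Number of 1s: 2

Yes, parity is correct (2 ones)


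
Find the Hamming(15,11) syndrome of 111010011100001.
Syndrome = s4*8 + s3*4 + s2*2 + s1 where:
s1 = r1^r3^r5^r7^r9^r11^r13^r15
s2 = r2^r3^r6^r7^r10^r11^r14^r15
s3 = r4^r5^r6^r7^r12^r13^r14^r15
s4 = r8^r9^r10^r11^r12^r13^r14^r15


s1=1, s2=0, s3=0, s4=0

Syndrome = 1 (error at position 1)


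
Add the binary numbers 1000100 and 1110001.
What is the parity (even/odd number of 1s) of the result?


1000100 = 68
1110001 = 113
Sum = 181 = 10110101
1s count = 5

odd parity (5 ones in 10110101)


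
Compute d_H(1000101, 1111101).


XOR: 0111000
Count of 1s: 3

3


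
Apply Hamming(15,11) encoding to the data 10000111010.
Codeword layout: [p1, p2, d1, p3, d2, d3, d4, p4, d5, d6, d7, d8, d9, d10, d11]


Parity bits: p1=0, p2=0, p3=0, p4=0

001000000111010


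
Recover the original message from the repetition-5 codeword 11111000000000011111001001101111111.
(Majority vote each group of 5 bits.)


Groups: 11111, 00000, 00000, 11111, 00100, 11011, 11111
Majority votes: 1001011

1001011


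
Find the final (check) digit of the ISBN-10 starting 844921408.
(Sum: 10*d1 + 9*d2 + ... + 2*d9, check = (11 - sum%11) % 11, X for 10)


Weighted sum: 260
260 mod 11 = 7

Check digit: 4


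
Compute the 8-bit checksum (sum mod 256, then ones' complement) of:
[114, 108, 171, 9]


Sum = 402 mod 256 = 146
Complement = 109

109


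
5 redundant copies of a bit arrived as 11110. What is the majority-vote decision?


Ones: 4 out of 5
Threshold: 3

1 (4/5 voted 1)


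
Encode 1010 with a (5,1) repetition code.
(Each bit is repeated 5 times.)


Each bit -> 5 copies

11111000001111100000


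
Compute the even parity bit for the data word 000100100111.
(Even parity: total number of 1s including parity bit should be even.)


Number of 1s in data: 5
Parity bit: 1

1


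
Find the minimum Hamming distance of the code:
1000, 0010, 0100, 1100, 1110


Comparing all pairs, minimum distance: 1
Can detect 0 errors, correct 0 errors

1


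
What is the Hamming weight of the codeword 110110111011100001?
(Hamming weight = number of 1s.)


Counting 1s in 110110111011100001

11


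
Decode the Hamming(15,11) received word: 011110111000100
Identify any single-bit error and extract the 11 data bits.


Syndrome = 11: error at position 11

Data: 11011010100 (corrected bit 11)


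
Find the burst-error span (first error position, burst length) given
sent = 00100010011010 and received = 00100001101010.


XOR: 00000011110000

Burst at position 6, length 4


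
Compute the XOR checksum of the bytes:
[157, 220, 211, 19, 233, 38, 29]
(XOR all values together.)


XOR chain: 157 ^ 220 ^ 211 ^ 19 ^ 233 ^ 38 ^ 29 = 83

83


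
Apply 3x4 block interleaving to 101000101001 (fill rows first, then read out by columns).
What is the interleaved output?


Matrix:
  1010
  0010
  1001
Read columns: 101000110001

101000110001


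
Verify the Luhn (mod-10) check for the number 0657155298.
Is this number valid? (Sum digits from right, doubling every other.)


Luhn sum = 41
41 mod 10 = 1

Invalid (Luhn sum mod 10 = 1)


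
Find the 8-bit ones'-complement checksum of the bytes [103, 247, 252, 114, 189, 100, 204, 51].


Sum = 1260 mod 256 = 236
Complement = 19

19


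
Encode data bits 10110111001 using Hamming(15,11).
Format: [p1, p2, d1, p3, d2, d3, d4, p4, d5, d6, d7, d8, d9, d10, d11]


Parity bits: p1=0, p2=0, p3=0, p4=0

001001100111001


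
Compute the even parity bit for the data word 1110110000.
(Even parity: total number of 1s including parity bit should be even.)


Number of 1s in data: 5
Parity bit: 1

1


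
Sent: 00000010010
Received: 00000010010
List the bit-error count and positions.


XOR: 00000000000

0 errors (received matches sent)


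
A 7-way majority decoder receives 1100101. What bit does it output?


Ones: 4 out of 7
Threshold: 4

1 (4/7 voted 1)


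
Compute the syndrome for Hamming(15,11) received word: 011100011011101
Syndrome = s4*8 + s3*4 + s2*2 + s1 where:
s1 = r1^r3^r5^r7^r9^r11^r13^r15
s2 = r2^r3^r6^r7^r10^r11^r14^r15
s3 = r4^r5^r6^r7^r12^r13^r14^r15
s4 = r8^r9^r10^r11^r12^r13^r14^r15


s1=1, s2=0, s3=0, s4=0

Syndrome = 1 (error at position 1)


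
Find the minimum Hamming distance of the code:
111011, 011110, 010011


Comparing all pairs, minimum distance: 2
Can detect 1 errors, correct 0 errors

2


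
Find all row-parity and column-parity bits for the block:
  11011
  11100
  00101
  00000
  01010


Row parities: 01000
Column parities: 01000

Row P: 01000, Col P: 01000, Corner: 1


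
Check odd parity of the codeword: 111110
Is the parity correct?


Number of 1s: 5

Yes, parity is correct (5 ones)


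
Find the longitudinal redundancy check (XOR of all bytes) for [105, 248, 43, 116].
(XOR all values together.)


XOR chain: 105 ^ 248 ^ 43 ^ 116 = 206

206


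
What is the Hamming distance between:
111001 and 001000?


XOR: 110001
Count of 1s: 3

3


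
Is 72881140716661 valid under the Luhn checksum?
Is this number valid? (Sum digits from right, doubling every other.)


Luhn sum = 52
52 mod 10 = 2

Invalid (Luhn sum mod 10 = 2)


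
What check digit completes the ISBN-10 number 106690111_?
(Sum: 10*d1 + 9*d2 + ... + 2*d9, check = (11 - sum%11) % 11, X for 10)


Weighted sum: 163
163 mod 11 = 9

Check digit: 2


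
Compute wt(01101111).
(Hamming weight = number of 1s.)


Counting 1s in 01101111

6


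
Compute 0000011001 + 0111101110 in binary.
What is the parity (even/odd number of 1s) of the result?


0000011001 = 25
0111101110 = 494
Sum = 519 = 1000000111
1s count = 4

even parity (4 ones in 1000000111)


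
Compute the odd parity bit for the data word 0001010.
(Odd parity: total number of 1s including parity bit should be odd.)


Number of 1s in data: 2
Parity bit: 1

1


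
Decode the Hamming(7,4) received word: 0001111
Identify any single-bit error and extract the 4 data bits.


Syndrome = 0: no error detected

Data: 0111 (no errors)


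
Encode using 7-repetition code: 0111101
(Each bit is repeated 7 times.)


Each bit -> 7 copies

0000000111111111111111111111111111100000001111111


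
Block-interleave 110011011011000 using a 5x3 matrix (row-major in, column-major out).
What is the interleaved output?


Matrix:
  110
  011
  011
  011
  000
Read columns: 100001111001110

100001111001110


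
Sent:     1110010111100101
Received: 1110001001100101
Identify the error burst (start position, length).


XOR: 0000011110000000

Burst at position 5, length 4


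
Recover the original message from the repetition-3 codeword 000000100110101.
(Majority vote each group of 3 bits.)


Groups: 000, 000, 100, 110, 101
Majority votes: 00011

00011


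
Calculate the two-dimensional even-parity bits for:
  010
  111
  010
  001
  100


Row parities: 11111
Column parities: 010

Row P: 11111, Col P: 010, Corner: 1


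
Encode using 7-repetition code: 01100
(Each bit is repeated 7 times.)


Each bit -> 7 copies

00000001111111111111100000000000000


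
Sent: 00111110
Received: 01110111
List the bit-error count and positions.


XOR: 01001001

3 error(s) at position(s): 1, 4, 7


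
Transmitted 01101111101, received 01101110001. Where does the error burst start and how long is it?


XOR: 00000001100

Burst at position 7, length 2


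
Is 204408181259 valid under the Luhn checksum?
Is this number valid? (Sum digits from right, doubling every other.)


Luhn sum = 48
48 mod 10 = 8

Invalid (Luhn sum mod 10 = 8)


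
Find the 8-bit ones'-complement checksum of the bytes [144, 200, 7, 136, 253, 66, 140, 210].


Sum = 1156 mod 256 = 132
Complement = 123

123


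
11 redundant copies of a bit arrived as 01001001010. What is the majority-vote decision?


Ones: 4 out of 11
Threshold: 6

0 (4/11 voted 1)


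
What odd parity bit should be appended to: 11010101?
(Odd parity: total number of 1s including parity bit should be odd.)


Number of 1s in data: 5
Parity bit: 0

0


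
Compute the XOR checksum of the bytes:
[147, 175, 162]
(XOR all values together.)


XOR chain: 147 ^ 175 ^ 162 = 158

158


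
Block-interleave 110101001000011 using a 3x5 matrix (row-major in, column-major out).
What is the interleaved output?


Matrix:
  11010
  10010
  00011
Read columns: 110100000111001

110100000111001


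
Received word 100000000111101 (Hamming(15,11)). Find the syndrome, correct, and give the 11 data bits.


Syndrome = 14: error at position 14

Data: 00000111111 (corrected bit 14)


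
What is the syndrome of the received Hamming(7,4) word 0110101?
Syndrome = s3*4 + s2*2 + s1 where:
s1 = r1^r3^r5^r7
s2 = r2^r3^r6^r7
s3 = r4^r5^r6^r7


s1=1, s2=1, s3=0

Syndrome = 3 (error at position 3)


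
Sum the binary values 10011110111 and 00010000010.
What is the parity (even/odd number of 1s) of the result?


10011110111 = 1271
00010000010 = 130
Sum = 1401 = 10101111001
1s count = 7

odd parity (7 ones in 10101111001)


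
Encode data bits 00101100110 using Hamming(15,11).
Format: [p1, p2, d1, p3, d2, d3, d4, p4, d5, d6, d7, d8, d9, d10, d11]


Parity bits: p1=0, p2=1, p3=1, p4=0

010101001100110


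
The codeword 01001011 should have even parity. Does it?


Number of 1s: 4

Yes, parity is correct (4 ones)


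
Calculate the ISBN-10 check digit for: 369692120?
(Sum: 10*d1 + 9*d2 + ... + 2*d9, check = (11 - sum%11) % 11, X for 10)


Weighted sum: 272
272 mod 11 = 8

Check digit: 3


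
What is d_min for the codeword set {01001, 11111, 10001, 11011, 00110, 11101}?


Comparing all pairs, minimum distance: 1
Can detect 0 errors, correct 0 errors

1


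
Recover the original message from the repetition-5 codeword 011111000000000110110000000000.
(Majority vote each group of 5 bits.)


Groups: 01111, 10000, 00000, 11011, 00000, 00000
Majority votes: 100100

100100


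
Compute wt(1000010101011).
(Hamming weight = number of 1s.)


Counting 1s in 1000010101011

6


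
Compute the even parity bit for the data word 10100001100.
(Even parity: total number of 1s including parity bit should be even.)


Number of 1s in data: 4
Parity bit: 0

0


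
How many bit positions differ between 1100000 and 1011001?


XOR: 0111001
Count of 1s: 4

4


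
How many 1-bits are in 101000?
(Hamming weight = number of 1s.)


Counting 1s in 101000

2


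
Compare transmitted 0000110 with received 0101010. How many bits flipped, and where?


XOR: 0101100

3 error(s) at position(s): 1, 3, 4


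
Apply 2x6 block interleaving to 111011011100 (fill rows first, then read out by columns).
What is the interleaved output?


Matrix:
  111011
  011100
Read columns: 101111011010

101111011010


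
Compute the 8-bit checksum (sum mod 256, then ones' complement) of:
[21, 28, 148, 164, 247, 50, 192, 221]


Sum = 1071 mod 256 = 47
Complement = 208

208


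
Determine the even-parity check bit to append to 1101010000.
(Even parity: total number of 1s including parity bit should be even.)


Number of 1s in data: 4
Parity bit: 0

0


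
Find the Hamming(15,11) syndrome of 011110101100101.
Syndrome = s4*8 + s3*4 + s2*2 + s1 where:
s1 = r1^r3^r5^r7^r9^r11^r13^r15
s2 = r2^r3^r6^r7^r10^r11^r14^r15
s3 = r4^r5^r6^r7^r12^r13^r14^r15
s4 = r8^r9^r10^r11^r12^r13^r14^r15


s1=0, s2=1, s3=1, s4=0

Syndrome = 6 (error at position 6)


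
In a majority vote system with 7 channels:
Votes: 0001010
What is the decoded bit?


Ones: 2 out of 7
Threshold: 4

0 (2/7 voted 1)


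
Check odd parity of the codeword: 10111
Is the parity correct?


Number of 1s: 4

No, parity error (4 ones)


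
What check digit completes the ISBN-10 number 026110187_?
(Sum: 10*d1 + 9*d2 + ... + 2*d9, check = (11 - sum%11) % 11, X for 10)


Weighted sum: 121
121 mod 11 = 0

Check digit: 0


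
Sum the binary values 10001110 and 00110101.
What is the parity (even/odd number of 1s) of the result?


10001110 = 142
00110101 = 53
Sum = 195 = 11000011
1s count = 4

even parity (4 ones in 11000011)


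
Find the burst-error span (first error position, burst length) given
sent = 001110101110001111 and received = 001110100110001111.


XOR: 000000001000000000

Burst at position 8, length 1


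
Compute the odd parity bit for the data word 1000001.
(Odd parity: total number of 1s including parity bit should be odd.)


Number of 1s in data: 2
Parity bit: 1

1


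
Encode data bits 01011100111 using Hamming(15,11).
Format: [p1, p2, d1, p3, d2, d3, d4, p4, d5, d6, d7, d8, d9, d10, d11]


Parity bits: p1=1, p2=0, p3=1, p4=1

100110111100111


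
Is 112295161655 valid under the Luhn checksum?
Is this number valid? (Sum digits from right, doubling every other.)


Luhn sum = 45
45 mod 10 = 5

Invalid (Luhn sum mod 10 = 5)


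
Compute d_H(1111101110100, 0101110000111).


XOR: 1010011110011
Count of 1s: 8

8


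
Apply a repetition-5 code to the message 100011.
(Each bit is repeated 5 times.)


Each bit -> 5 copies

111110000000000000001111111111


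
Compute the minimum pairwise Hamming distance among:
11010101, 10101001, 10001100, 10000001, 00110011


Comparing all pairs, minimum distance: 2
Can detect 1 errors, correct 0 errors

2


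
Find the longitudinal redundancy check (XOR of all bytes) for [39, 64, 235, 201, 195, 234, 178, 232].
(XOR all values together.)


XOR chain: 39 ^ 64 ^ 235 ^ 201 ^ 195 ^ 234 ^ 178 ^ 232 = 54

54


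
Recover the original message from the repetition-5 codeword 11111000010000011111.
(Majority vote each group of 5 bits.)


Groups: 11111, 00001, 00000, 11111
Majority votes: 1001

1001


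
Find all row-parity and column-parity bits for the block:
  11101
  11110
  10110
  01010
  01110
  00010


Row parities: 001011
Column parities: 10011

Row P: 001011, Col P: 10011, Corner: 1


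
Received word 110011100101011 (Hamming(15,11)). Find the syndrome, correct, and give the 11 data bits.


Syndrome = 0: no error detected

Data: 01110101011 (no errors)


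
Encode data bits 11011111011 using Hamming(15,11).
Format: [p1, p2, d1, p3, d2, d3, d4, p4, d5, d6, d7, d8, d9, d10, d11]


Parity bits: p1=0, p2=0, p3=1, p4=0

001110101111011


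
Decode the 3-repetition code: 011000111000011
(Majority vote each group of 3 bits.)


Groups: 011, 000, 111, 000, 011
Majority votes: 10101

10101


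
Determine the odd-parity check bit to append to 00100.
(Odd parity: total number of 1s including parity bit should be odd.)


Number of 1s in data: 1
Parity bit: 0

0


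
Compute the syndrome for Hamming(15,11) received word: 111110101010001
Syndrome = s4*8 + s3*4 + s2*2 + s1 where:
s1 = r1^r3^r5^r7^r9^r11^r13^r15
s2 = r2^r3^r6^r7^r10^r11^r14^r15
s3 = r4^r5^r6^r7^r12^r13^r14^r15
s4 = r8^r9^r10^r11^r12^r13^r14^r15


s1=1, s2=1, s3=0, s4=1

Syndrome = 11 (error at position 11)


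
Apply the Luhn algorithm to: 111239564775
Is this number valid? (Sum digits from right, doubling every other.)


Luhn sum = 54
54 mod 10 = 4

Invalid (Luhn sum mod 10 = 4)


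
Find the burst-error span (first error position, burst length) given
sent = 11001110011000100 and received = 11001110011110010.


XOR: 00000000000110110

Burst at position 11, length 5


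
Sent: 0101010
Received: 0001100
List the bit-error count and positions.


XOR: 0100110

3 error(s) at position(s): 1, 4, 5


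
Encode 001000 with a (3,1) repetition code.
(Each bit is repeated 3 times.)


Each bit -> 3 copies

000000111000000000


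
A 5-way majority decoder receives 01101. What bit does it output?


Ones: 3 out of 5
Threshold: 3

1 (3/5 voted 1)


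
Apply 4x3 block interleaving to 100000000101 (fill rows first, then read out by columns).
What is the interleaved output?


Matrix:
  100
  000
  000
  101
Read columns: 100100000001

100100000001


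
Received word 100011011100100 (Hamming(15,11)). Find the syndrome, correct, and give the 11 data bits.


Syndrome = 4: error at position 4

Data: 01101100100 (corrected bit 4)


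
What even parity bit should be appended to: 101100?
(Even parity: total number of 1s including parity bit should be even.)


Number of 1s in data: 3
Parity bit: 1

1


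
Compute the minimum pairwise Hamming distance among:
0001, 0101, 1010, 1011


Comparing all pairs, minimum distance: 1
Can detect 0 errors, correct 0 errors

1


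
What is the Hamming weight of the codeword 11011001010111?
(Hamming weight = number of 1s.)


Counting 1s in 11011001010111

9


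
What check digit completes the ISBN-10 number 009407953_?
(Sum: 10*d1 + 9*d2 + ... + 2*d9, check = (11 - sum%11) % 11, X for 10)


Weighted sum: 192
192 mod 11 = 5

Check digit: 6


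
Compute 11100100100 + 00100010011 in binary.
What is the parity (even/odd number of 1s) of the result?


11100100100 = 1828
00100010011 = 275
Sum = 2103 = 100000110111
1s count = 6

even parity (6 ones in 100000110111)


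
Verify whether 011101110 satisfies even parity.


Number of 1s: 6

Yes, parity is correct (6 ones)


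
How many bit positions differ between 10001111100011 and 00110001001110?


XOR: 10111110101101
Count of 1s: 10

10
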